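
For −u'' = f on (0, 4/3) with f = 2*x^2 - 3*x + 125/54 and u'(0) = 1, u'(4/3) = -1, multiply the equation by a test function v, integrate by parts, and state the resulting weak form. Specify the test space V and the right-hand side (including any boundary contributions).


V = H^1(0, 4/3) (v unrestricted at boundary; u is determined up to an additive constant); weak form: ∫_0^4/3 u'v' dx = ∫_0^4/3 (2*x^2 - 3*x + 125/54) v dx − v(4/3) − v(0) for all v ∈ V.

Multiply both sides by a test function v and integrate from 0 to 4/3:
  ∫_0^4/3 −u''(x) v(x) dx = ∫_0^4/3 f(x) v(x) dx.
Integrate the LHS by parts once:
  ∫_0^4/3 −u'' v dx = −[u'(x) v(x)]_0^4/3 + ∫_0^4/3 u'(x) v'(x) dx.
Thus ∫_0^4/3 u'(x) v'(x) dx = ∫_0^4/3 f(x) v(x) dx + [u'(x) v(x)]_0^4/3.
Choose V so that boundary terms are either known or forced to vanish.
u has inhomogeneous Neumann u'(0) = 1, u'(4/3) = -1. [u' v]_0^4/3 = (-1)·v(4/3) − (1)·v(0) = − v(4/3) − v(0). Take V = H^1(0, 4/3); boundary term becomes part of RHS.
Weak formulation: find u (satisfying any essential BC) such that ∫_0^4/3 u'(x) v'(x) dx = ∫_0^4/3 f v dx − v(4/3) − v(0) for all v ∈ V (Neumann data are natural BCs: they enter the RHS as boundary terms).
Substituting f(x) = 2*x^2 - 3*x + 125/54, the right-hand side is ∫_0^4/3 (2*x^2 - 3*x + 125/54) v dx − v(4/3) − v(0).
Compatibility check (pure Neumann): taking v ≡ 1 ∈ V gives 0 = ∫_0^4/3 f dx + (-1) − (1), i.e. ∫_0^4/3 f dx must equal u'(0) − u'(4/3) = 2. Indeed ∫_0^4/3 (2*x^2 - 3*x + 125/54) dx = 2, so the data are compatible. The solution is then unique only up to an additive constant (fix it e.g. by requiring ∫_0^4/3 u dx = 0).


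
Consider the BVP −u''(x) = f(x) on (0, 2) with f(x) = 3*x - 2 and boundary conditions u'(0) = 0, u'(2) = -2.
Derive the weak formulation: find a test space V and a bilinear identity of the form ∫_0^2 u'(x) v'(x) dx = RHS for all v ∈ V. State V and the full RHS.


V = H^1(0, 2) (v unrestricted at boundary; u is determined up to an additive constant); weak form: ∫_0^2 u'v' dx = ∫_0^2 (3*x - 2) v dx − 2·v(2) for all v ∈ V.

Multiply both sides by a test function v and integrate from 0 to 2:
  ∫_0^2 −u''(x) v(x) dx = ∫_0^2 f(x) v(x) dx.
Integrate the LHS by parts once:
  ∫_0^2 −u'' v dx = −[u'(x) v(x)]_0^2 + ∫_0^2 u'(x) v'(x) dx.
Thus ∫_0^2 u'(x) v'(x) dx = ∫_0^2 f(x) v(x) dx + [u'(x) v(x)]_0^2.
Choose V so that boundary terms are either known or forced to vanish.
u has inhomogeneous Neumann u'(0) = 0, u'(2) = -2. [u' v]_0^2 = (-2)·v(2) − (0)·v(0) = − 2·v(2). Take V = H^1(0, 2); boundary term becomes part of RHS.
Weak formulation: find u (satisfying any essential BC) such that ∫_0^2 u'(x) v'(x) dx = ∫_0^2 f v dx − 2·v(2) for all v ∈ V (Neumann data are natural BCs: they enter the RHS as boundary terms).
Substituting f(x) = 3*x - 2, the right-hand side is ∫_0^2 (3*x - 2) v dx − 2·v(2).
Compatibility check (pure Neumann): taking v ≡ 1 ∈ V gives 0 = ∫_0^2 f dx + (-2) − (0), i.e. ∫_0^2 f dx must equal u'(0) − u'(2) = 2. Indeed ∫_0^2 (3*x - 2) dx = 2, so the data are compatible. The solution is then unique only up to an additive constant (fix it e.g. by requiring ∫_0^2 u dx = 0).


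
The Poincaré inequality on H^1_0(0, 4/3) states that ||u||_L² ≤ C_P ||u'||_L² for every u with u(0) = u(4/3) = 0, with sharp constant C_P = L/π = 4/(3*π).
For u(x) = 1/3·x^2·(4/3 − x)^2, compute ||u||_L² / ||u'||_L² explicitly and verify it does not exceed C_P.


||u||_L² / ||u'||_L² = 2*sqrt(3)/9 < C_P = 4/(3*π).

u(x) = 1/3·x^2·(4/3 − x)^2, so u'(x) = 4*x*(3*x - 4)*(3*x - 2)/27.
u(x) = 1/3·x^2·(4/3 − x)^2 vanishes at x = 0 and x = 4/3, so u ∈ H^1_0(0, 4/3). Differentiate via the product rule and integrate the resulting polynomials term by term.
  ∫_0^4/3 u² dx = ∫_0^4/3 (x^8/9 - 16*x^7/27 + 32*x^6/27 - 256*x^5/243 + 256*x^4/729) dx. Term by term:
    ∫_0^4/3 x^8/9 dx = 262144/1594323;  ∫_0^4/3 -16*x^7/27 dx = -131072/177147;  ∫_0^4/3 32*x^6/27 dx = 524288/413343;
    ∫_0^4/3 -256*x^5/243 dx = -524288/531441;  ∫_0^4/3 256*x^4/729 dx = 262144/885735.
  Sum: 262144/1594323 − 131072/177147 + 524288/413343 − 524288/531441 + 262144/885735 = 131072/55801305.
  ∫_0^4/3 (u')² dx = ∫_0^4/3 (16*x^6/9 - 64*x^5/9 + 832*x^4/81 - 512*x^3/81 + 1024*x^2/729) dx. Term by term:
    ∫_0^4/3 16*x^6/9 dx = 262144/137781;  ∫_0^4/3 -64*x^5/9 dx = -131072/19683;  ∫_0^4/3 832*x^4/81 dx = 851968/98415;
    ∫_0^4/3 -512*x^3/81 dx = -32768/6561;  ∫_0^4/3 1024*x^2/729 dx = 65536/59049.
  Sum: 262144/137781 − 131072/19683 + 851968/98415 − 32768/6561 + 65536/59049 = 32768/2066715.
∫_0^4/3 u² dx = 131072/55801305, so ||u||_L² = 256*sqrt(210)/76545.
∫_0^4/3 (u')² dx = 32768/2066715, so ||u'||_L² = 128*sqrt(70)/8505.
Ratio ||u||_L² / ||u'||_L² = 2*sqrt(3)/9.
Sharp Poincaré constant on H^1_0(0, 4/3) is C_P = L/π = 4/(3*π), achieved by sin(3*π/4·x).
A polynomial bump cannot attain the sharp Poincaré constant (only the first sine eigenfunction does), so the ratio is strictly less than C_P, consistent with ||u||_L² ≤ C_P ||u'||_L².


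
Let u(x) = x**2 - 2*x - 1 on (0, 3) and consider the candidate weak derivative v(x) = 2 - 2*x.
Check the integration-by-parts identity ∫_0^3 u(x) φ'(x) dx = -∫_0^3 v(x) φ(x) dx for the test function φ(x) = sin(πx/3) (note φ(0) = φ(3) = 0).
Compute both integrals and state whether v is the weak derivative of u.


LHS = -6/π, RHS = 6/π. No, v is not the weak derivative of u.

u(x) = x**2 - 2*x - 1, classical derivative u'(x) = 2*x - 2.
φ(x) = sin(πx/3), so φ'(x) = π*cos(π*x/3)/3.
Note φ(0) = φ(3) = 0, so the boundary term u·φ vanishes.
LHS = ∫_0^3 u(x) φ'(x) dx = ∫_0^3 (π*x^2*cos(π*x/3)/3 - 2*π*x*cos(π*x/3)/3 - π*cos(π*x/3)/3) dx. Term by term:
  ∫_0^3 -π*cos(π*x/3)/3 dx = 0;  ∫_0^3 -2*π*x*cos(π*x/3)/3 dx = 12/π;  ∫_0^3 π*x^2*cos(π*x/3)/3 dx = -18/π.
Sum: 0 + 12/π − 18/π = -6/π.
So LHS = -6/π.
∫_0^3 v(x) φ(x) dx = ∫_0^3 (-2*x*sin(π*x/3) + 2*sin(π*x/3)) dx. Term by term:
  ∫_0^3 2*sin(π*x/3) dx = 12/π;  ∫_0^3 -2*x*sin(π*x/3) dx = -18/π.
Sum: 12/π − 18/π = -6/π.
So RHS = -∫_0^3 v(x) φ(x) dx = 6/π.
LHS − RHS = -12/π ≠ 0, so the identity fails.
(For a valid weak derivative the identity must hold for EVERY test function, in particular this one. The failure shows v is NOT the weak derivative of u.)
Correct weak derivative would be u'(x) = 2*x - 2.


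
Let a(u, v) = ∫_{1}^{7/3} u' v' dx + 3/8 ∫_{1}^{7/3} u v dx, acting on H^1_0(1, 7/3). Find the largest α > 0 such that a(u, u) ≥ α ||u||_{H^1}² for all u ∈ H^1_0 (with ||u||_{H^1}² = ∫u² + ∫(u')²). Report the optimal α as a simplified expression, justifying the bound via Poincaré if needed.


α = 3*(2 + 3*π^2)/(16 + 9*π^2)

Coercivity of a(·,·) on H^1_0(1, 7/3) means a(u, u) ≥ α ||u||_{H^1}² for every u ∈ H^1_0.
The interval has length L = 4/3, and Poincaré/coercivity depend only on L. Here a(u, u) = ∫(u')² + (3/8)·∫u².
Here 0 < c = 3/8 < 1. The condition a(u,u) ≥ α||u||_{H^1}² reads (1−α)∫(u')² ≥ (α−c)∫u². Any admissible α is ≤ 1 (rapidly oscillating u have ∫u²/∫(u')² → 0), and α = 1 would force 0 ≥ (1−c)∫u², impossible since c < 1; so 1−α > 0. By the sharp Poincaré inequality on H^1_0 of an interval of length L, ∫(u')² ≥ (π/L)²∫u² with equality for the first sine mode sin(π(x−x₀)/L) (x₀ the left endpoint), so the inequality holds for all u iff (1−α)(π/L)² ≥ α − c, i.e. α ≤ ((π/L)² + c)/((π/L)² + 1) = (1 + c(L/π)²)/(1 + (L/π)²). With (π/L)² = 9*π^2/16 and c = 3/8, the largest admissible constant is α = ((π/L)² + c)/((π/L)² + 1).
Simplifying, α = 3*(2 + 3*π^2)/(16 + 9*π^2).


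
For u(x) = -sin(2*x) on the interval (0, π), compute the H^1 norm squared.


||u||_{H^1(0,π)}^2 = 5*π/2

u'(x) = -2*cos(2*x).
Expand u² and (u')² and integrate term by term on (0, π), using: for integers n ≥ 1, ∫_0^π sin²(nx) dx = ∫_0^π cos²(nx) dx = π/2; for n ≠ n', ∫_0^π sin(nx)sin(n'x) dx = ∫_0^π cos(nx)cos(n'x) dx = 0; and by product-to-sum, ∫_0^π sin(nx)cos(n'x) dx = ½∫_0^π [sin((n+n')x) + sin((n−n')x)] dx, which is 0 when n+n' is even and 2n/(n²−n'²) when n+n' is odd (it need not vanish on (0, π)).
  u² squared terms: (-1)²·∫sin(2x)² dx = 1·π/2 = π/2.
  So ∫_0^π u² dx = π/2.
  (u')² squared terms: (-2)²·∫cos(2x)² dx = 4·π/2 = 2*π.
  So ∫_0^π (u')² dx = 2*π.
||u||_{H^1}^2 = (π/2) + (2*π) = 5*π/2.


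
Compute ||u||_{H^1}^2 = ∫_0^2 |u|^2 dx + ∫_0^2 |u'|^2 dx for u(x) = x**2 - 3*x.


||u||_{H^1}^2 = 166/15

The H^1 norm (squared) on an interval (0, L) is
  ||u||_{H^1}^2 = ∫_0^L u(x)^2 dx + ∫_0^L u'(x)^2 dx.
Compute u'(x) = 2*x - 3.
Then u(x)^2 = x**4 - 6*x**3 + 9*x**2 and u'(x)^2 = 4*x**2 - 12*x + 9.
Integrate each monomial from 0 to 2 using ∫_0^2 c·x^n dx = c·2^(n+1)/(n+1):
  ∫_0^2 u(x)^2 dx = ∫_0^2 (x^4 - 6*x^3 + 9*x^2) dx. Term by term:
    ∫_0^2 x^4 dx = 32/5;  ∫_0^2 -6*x^3 dx = -24;  ∫_0^2 9*x^2 dx = 24.
  Sum: 32/5 − 24 + 24 = 32/5.
  ∫_0^2 u'(x)^2 dx = ∫_0^2 (4*x^2 - 12*x + 9) dx. Term by term:
    ∫_0^2 4*x^2 dx = 32/3;  ∫_0^2 -12*x dx = -24;  ∫_0^2 9 dx = 18.
  Sum: 32/3 − 24 + 18 = 14/3.
Adding: ||u||_{H^1}^2 = 32/5 + 14/3 = 166/15.


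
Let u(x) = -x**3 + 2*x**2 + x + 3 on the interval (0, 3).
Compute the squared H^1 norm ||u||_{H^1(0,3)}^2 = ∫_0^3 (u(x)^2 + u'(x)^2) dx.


||u||_{H^1}^2 = 9417/70

The H^1 norm (squared) on an interval (0, L) is
  ||u||_{H^1}^2 = ∫_0^L u(x)^2 dx + ∫_0^L u'(x)^2 dx.
Compute u'(x) = -3*x**2 + 4*x + 1.
Then u(x)^2 = x**6 - 4*x**5 + 2*x**4 - 2*x**3 + 13*x**2 + 6*x + 9 and u'(x)^2 = 9*x**4 - 24*x**3 + 10*x**2 + 8*x + 1.
Integrate each monomial from 0 to 3 using ∫_0^3 c·x^n dx = c·3^(n+1)/(n+1):
  ∫_0^3 u(x)^2 dx = ∫_0^3 (x^6 - 4*x^5 + 2*x^4 - 2*x^3 + 13*x^2 + 6*x + 9) dx. Term by term:
    ∫_0^3 x^6 dx = 2187/7;  ∫_0^3 -4*x^5 dx = -486;  ∫_0^3 2*x^4 dx = 486/5;
    ∫_0^3 -2*x^3 dx = -81/2;  ∫_0^3 13*x^2 dx = 117;  ∫_0^3 6*x dx = 27;
    ∫_0^3 9 dx = 27.
  Sum: 2187/7 − 486 + 486/5 − 81/2 + 117 + 27 + 27 = 3789/70.
  ∫_0^3 u'(x)^2 dx = ∫_0^3 (9*x^4 - 24*x^3 + 10*x^2 + 8*x + 1) dx. Term by term:
    ∫_0^3 9*x^4 dx = 2187/5;  ∫_0^3 -24*x^3 dx = -486;  ∫_0^3 10*x^2 dx = 90;
    ∫_0^3 8*x dx = 36;  ∫_0^3 1 dx = 3.
  Sum: 2187/5 − 486 + 90 + 36 + 3 = 402/5.
Adding: ||u||_{H^1}^2 = 3789/70 + 402/5 = 9417/70.


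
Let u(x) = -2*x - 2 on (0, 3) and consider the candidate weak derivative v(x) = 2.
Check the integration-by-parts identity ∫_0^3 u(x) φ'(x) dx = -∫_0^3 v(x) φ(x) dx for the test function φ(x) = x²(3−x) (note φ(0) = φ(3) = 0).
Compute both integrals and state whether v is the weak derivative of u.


LHS = 27/2, RHS = -27/2. No, v is not the weak derivative of u.

u(x) = -2*x - 2, classical derivative u'(x) = -2.
φ(x) = x²(3−x), so φ'(x) = 3*x*(2 - x).
Note φ(0) = φ(3) = 0, so the boundary term u·φ vanishes.
LHS = ∫_0^3 u(x) φ'(x) dx = ∫_0^3 (6*x^3 - 6*x^2 - 12*x) dx. Term by term:
  ∫_0^3 6*x^3 dx = 243/2;  ∫_0^3 -6*x^2 dx = -54;  ∫_0^3 -12*x dx = -54.
Sum: 243/2 − 54 − 54 = 27/2.
So LHS = 27/2.
∫_0^3 v(x) φ(x) dx = ∫_0^3 (-2*x^3 + 6*x^2) dx. Term by term:
  ∫_0^3 -2*x^3 dx = -81/2;  ∫_0^3 6*x^2 dx = 54.
Sum: -81/2 + 54 = 27/2.
So RHS = -∫_0^3 v(x) φ(x) dx = -27/2.
LHS − RHS = 27 ≠ 0, so the identity fails.
(For a valid weak derivative the identity must hold for EVERY test function, in particular this one. The failure shows v is NOT the weak derivative of u.)
Correct weak derivative would be u'(x) = -2.


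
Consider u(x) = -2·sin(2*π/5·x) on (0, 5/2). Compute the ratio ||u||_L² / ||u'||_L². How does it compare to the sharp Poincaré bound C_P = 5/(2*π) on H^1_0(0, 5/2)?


||u||_L² / ||u'||_L² = 5/(2*π) = C_P.

u(x) = -2·sin(2*π/5·x), so u'(x) = -4*π*cos(2*π*x/5)/5.
Writing u(x) = A·sin(kπx/L) with A = -2 and k = 1, use ∫_0^L sin²(kπx/L) dx = L/2 and ∫_0^L cos²(kπx/L) dx = L/2.
u² = 4·sin²(2*π/5·x) and (u')² = 16*π^2/25·cos²(2*π/5·x), and each of sin², cos² integrates to L/2 = 5/4 over (0, 5/2).
∫_0^5/2 u² dx = 5, so ||u||_L² = sqrt(5).
∫_0^5/2 (u')² dx = 4*π^2/5, so ||u'||_L² = 2*sqrt(5)*π/5.
Ratio ||u||_L² / ||u'||_L² = 5/(2*π).
Sharp Poincaré constant on H^1_0(0, 5/2) is C_P = L/π = 5/(2*π), achieved by sin(2*π/5·x).
This is the k = 1 eigenfunction (up to amplitude), so the ratio equals the sharp Poincaré constant exactly.


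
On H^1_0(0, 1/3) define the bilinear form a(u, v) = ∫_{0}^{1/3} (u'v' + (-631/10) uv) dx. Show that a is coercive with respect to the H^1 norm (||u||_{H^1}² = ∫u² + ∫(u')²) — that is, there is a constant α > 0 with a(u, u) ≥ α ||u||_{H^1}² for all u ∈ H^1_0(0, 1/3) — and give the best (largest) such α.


α = (-631 + 90*π^2)/(10*(1 + 9*π^2))

Coercivity of a(·,·) on H^1_0(0, 1/3) means a(u, u) ≥ α ||u||_{H^1}² for every u ∈ H^1_0.
The interval has length L = 1/3, and Poincaré/coercivity depend only on L. Here a(u, u) = ∫(u')² + (-631/10)·∫u².
Here c = -631/10 < 0 with |c| < (π/L)² = 9*π^2, so coercivity still holds. The condition a(u,u) ≥ α||u||_{H^1}² reads (1−α)∫(u')² ≥ (α−c)∫u². Any admissible α is ≤ 1 (rapidly oscillating u have ∫u²/∫(u')² → 0), and α = 1 would force 0 ≥ (1−c)∫u², impossible since c < 1; so 1−α > 0. By the sharp Poincaré inequality on H^1_0 of an interval of length L, ∫(u')² ≥ (π/L)²∫u² with equality for the first sine mode sin(π(x−x₀)/L) (x₀ the left endpoint), so the inequality holds for all u iff (1−α)(π/L)² ≥ α − c, i.e. α ≤ ((π/L)² + c)/((π/L)² + 1) = (1 + c(L/π)²)/(1 + (L/π)²). (Direct route, valid since c ≤ 0: Poincaré gives c∫u² ≥ c(L/π)²∫(u')², so a(u,u) ≥ (1 + c(L/π)²)∫(u')², while ||u||_{H^1}² ≤ (1 + (L/π)²)∫(u')²; dividing yields the same α.) With (π/L)² = 9*π^2 and c = -631/10, the largest admissible constant is α = ((π/L)² + c)/((π/L)² + 1).
Simplifying, α = (-631 + 90*π^2)/(10*(1 + 9*π^2)).


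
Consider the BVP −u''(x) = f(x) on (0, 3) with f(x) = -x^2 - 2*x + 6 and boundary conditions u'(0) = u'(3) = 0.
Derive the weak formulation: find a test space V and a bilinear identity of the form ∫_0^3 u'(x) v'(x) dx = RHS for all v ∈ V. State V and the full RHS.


V = H^1(0, 3) (no boundary constraint on v; u is determined up to an additive constant); weak form: ∫_0^3 u'v' dx = ∫_0^3 (-x^2 - 2*x + 6) v dx for all v ∈ V.

Multiply both sides by a test function v and integrate from 0 to 3:
  ∫_0^3 −u''(x) v(x) dx = ∫_0^3 f(x) v(x) dx.
Integrate the LHS by parts once:
  ∫_0^3 −u'' v dx = −[u'(x) v(x)]_0^3 + ∫_0^3 u'(x) v'(x) dx.
Thus ∫_0^3 u'(x) v'(x) dx = ∫_0^3 f(x) v(x) dx + [u'(x) v(x)]_0^3.
Choose V so that boundary terms are either known or forced to vanish.
u has homogeneous Neumann: u'(0) = u'(3) = 0. So [u' v]_0^3 = 0·v(3) − 0·v(0) = 0 for any v; take V = H^1(0, 3).
Weak formulation: find u (satisfying any essential BC) such that ∫_0^3 u'(x) v'(x) dx = ∫_0^3 f v dx for all v ∈ V (homogeneous Neumann, so boundary terms vanish).
Substituting f(x) = -x^2 - 2*x + 6, the right-hand side is ∫_0^3 (-x^2 - 2*x + 6) v dx.
Compatibility check (pure Neumann): taking v ≡ 1 ∈ V gives 0 = ∫_0^3 f dx + (0) − (0), i.e. ∫_0^3 f dx must equal u'(0) − u'(3) = 0. Indeed ∫_0^3 (-x^2 - 2*x + 6) dx = 0, so the data are compatible. The solution is then unique only up to an additive constant (fix it e.g. by requiring ∫_0^3 u dx = 0).


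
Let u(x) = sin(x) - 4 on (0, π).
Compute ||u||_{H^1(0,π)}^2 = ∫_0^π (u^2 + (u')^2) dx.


||u||_{H^1(0,π)}^2 = -16 + 17*π

u'(x) = cos(x).
Expand u² and (u')² and integrate term by term on (0, π), using: for integers n ≥ 1, ∫_0^π sin²(nx) dx = ∫_0^π cos²(nx) dx = π/2; for n ≠ n', ∫_0^π sin(nx)sin(n'x) dx = ∫_0^π cos(nx)cos(n'x) dx = 0; and by product-to-sum, ∫_0^π sin(nx)cos(n'x) dx = ½∫_0^π [sin((n+n')x) + sin((n−n')x)] dx, which is 0 when n+n' is even and 2n/(n²−n'²) when n+n' is odd (it need not vanish on (0, π)). For the constant mode: ∫_0^π 1 dx = π, ∫_0^π cos(nx) dx = 0, ∫_0^π sin(nx) dx = (1−(−1)^n)/n.
  u² squared terms: (-4)²·∫1 dx = 16·π = 16*π;  (1)²·∫sin(x)² dx = 1·π/2 = π/2.
  u² cross terms: 2·(-4)·(1)·∫1·sin(x) dx = -8·(2) = -16.
  So ∫_0^π u² dx = 16*π + π/2 − 16 = -16 + 33*π/2.
  (u')² squared terms: (1)²·∫cos(x)² dx = 1·π/2 = π/2.
  So ∫_0^π (u')² dx = π/2.
||u||_{H^1}^2 = (-16 + 33*π/2) + (π/2) = -16 + 17*π.


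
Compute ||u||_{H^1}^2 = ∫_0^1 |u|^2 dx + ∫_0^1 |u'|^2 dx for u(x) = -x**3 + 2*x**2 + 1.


||u||_{H^1}^2 = 227/70

The H^1 norm (squared) on an interval (0, L) is
  ||u||_{H^1}^2 = ∫_0^L u(x)^2 dx + ∫_0^L u'(x)^2 dx.
Compute u'(x) = -3*x**2 + 4*x.
Then u(x)^2 = x**6 - 4*x**5 + 4*x**4 - 2*x**3 + 4*x**2 + 1 and u'(x)^2 = 9*x**4 - 24*x**3 + 16*x**2.
Integrate each monomial from 0 to 1 using ∫_0^1 c·x^n dx = c·1^(n+1)/(n+1):
  ∫_0^1 u(x)^2 dx = ∫_0^1 (x^6 - 4*x^5 + 4*x^4 - 2*x^3 + 4*x^2 + 1) dx. Term by term:
    ∫_0^1 x^6 dx = 1/7;  ∫_0^1 -4*x^5 dx = -2/3;  ∫_0^1 4*x^4 dx = 4/5;
    ∫_0^1 -2*x^3 dx = -1/2;  ∫_0^1 4*x^2 dx = 4/3;  ∫_0^1 1 dx = 1.
  Sum: 1/7 − 2/3 + 4/5 − 1/2 + 4/3 + 1 = 443/210.
  ∫_0^1 u'(x)^2 dx = ∫_0^1 (9*x^4 - 24*x^3 + 16*x^2) dx. Term by term:
    ∫_0^1 9*x^4 dx = 9/5;  ∫_0^1 -24*x^3 dx = -6;  ∫_0^1 16*x^2 dx = 16/3.
  Sum: 9/5 − 6 + 16/3 = 17/15.
Adding: ||u||_{H^1}^2 = 443/210 + 17/15 = 227/70.


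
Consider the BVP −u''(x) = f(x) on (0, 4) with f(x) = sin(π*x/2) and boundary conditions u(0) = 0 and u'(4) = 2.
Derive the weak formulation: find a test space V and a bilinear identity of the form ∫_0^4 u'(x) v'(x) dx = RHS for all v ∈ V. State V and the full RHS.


V = {v ∈ H^1(0, 4) : v(0) = 0} (test functions vanish at x = 0 where u is specified); weak form: ∫_0^4 u'v' dx = ∫_0^4 (sin(π*x/2)) v dx + 2·v(4) for all v ∈ V.

Multiply both sides by a test function v and integrate from 0 to 4:
  ∫_0^4 −u''(x) v(x) dx = ∫_0^4 f(x) v(x) dx.
Integrate the LHS by parts once:
  ∫_0^4 −u'' v dx = −[u'(x) v(x)]_0^4 + ∫_0^4 u'(x) v'(x) dx.
Thus ∫_0^4 u'(x) v'(x) dx = ∫_0^4 f(x) v(x) dx + [u'(x) v(x)]_0^4.
Choose V so that boundary terms are either known or forced to vanish.
Mixed BC: u(0) = 0 (Dirichlet) and u'(4) = 2 (Neumann). Define V = {v ∈ H^1(0, 4) : v(0) = 0}. Then [u' v]_0^4 = u'(4)·v(4) − u'(0)·0 = 2·v(4).
Weak formulation: find u (satisfying any essential BC) such that ∫_0^4 u'(x) v'(x) dx = ∫_0^4 f v dx + 2·v(4) for all v ∈ V (Dirichlet at 0 absorbed into V; Neumann datum at x = 4 contributes the boundary term).
Substituting f(x) = sin(π*x/2), the right-hand side is ∫_0^4 (sin(π*x/2)) v dx + 2·v(4).


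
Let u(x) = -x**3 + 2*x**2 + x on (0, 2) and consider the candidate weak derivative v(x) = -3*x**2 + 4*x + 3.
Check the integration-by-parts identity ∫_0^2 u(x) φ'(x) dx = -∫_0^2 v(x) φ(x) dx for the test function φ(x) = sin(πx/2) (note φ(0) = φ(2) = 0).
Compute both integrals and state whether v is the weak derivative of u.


LHS = -96/π^3 + 4/π, RHS = -96/π^3 - 4/π. No, v is not the weak derivative of u.

u(x) = -x**3 + 2*x**2 + x, classical derivative u'(x) = -3*x**2 + 4*x + 1.
φ(x) = sin(πx/2), so φ'(x) = π*cos(π*x/2)/2.
Note φ(0) = φ(2) = 0, so the boundary term u·φ vanishes.
LHS = ∫_0^2 u(x) φ'(x) dx = ∫_0^2 (-π*x^3*cos(π*x/2)/2 + π*x^2*cos(π*x/2) + π*x*cos(π*x/2)/2) dx. Term by term:
  ∫_0^2 π*x^2*cos(π*x/2) dx = -16/π;  ∫_0^2 π*x*cos(π*x/2)/2 dx = -4/π;  ∫_0^2 -π*x^3*cos(π*x/2)/2 dx = -96/π^3 + 24/π.
Sum: -16/π − 4/π + -96/π^3 + 24/π = -96/π^3 + 4/π.
So LHS = -96/π^3 + 4/π.
∫_0^2 v(x) φ(x) dx = ∫_0^2 (-3*x^2*sin(π*x/2) + 4*x*sin(π*x/2) + 3*sin(π*x/2)) dx. Term by term:
  ∫_0^2 3*sin(π*x/2) dx = 12/π;  ∫_0^2 -3*x^2*sin(π*x/2) dx = -24/π + 96/π^3;  ∫_0^2 4*x*sin(π*x/2) dx = 16/π.
Sum: 12/π + -24/π + 96/π^3 + 16/π = 4/π + 96/π^3.
So RHS = -∫_0^2 v(x) φ(x) dx = -96/π^3 - 4/π.
LHS − RHS = 8/π ≠ 0, so the identity fails.
(For a valid weak derivative the identity must hold for EVERY test function, in particular this one. The failure shows v is NOT the weak derivative of u.)
Correct weak derivative would be u'(x) = -3*x**2 + 4*x + 1.


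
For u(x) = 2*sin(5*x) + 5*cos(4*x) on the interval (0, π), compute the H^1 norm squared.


||u||_{H^1(0,π)}^2 = 3400/9 + 529*π/2

u'(x) = -20*sin(4*x) + 10*cos(5*x).
Expand u² and (u')² and integrate term by term on (0, π), using: for integers n ≥ 1, ∫_0^π sin²(nx) dx = ∫_0^π cos²(nx) dx = π/2; for n ≠ n', ∫_0^π sin(nx)sin(n'x) dx = ∫_0^π cos(nx)cos(n'x) dx = 0; and by product-to-sum, ∫_0^π sin(nx)cos(n'x) dx = ½∫_0^π [sin((n+n')x) + sin((n−n')x)] dx, which is 0 when n+n' is even and 2n/(n²−n'²) when n+n' is odd (it need not vanish on (0, π)).
  u² squared terms: (2)²·∫sin(5x)² dx = 4·π/2 = 2*π;  (5)²·∫cos(4x)² dx = 25·π/2 = 25*π/2.
  u² cross terms: 2·(2)·(5)·∫sin(5x)·cos(4x) dx = 20·(10/9) = 200/9.
  So ∫_0^π u² dx = 2*π + 25*π/2 + 200/9 = 200/9 + 29*π/2.
  (u')² squared terms: (-20)²·∫sin(4x)² dx = 400·π/2 = 200*π;  (10)²·∫cos(5x)² dx = 100·π/2 = 50*π.
  (u')² cross terms: 2·(-20)·(10)·∫sin(4x)·cos(5x) dx = -400·(-8/9) = 3200/9.
  So ∫_0^π (u')² dx = 200*π + 50*π + 3200/9 = 3200/9 + 250*π.
||u||_{H^1}^2 = (200/9 + 29*π/2) + (3200/9 + 250*π) = 3400/9 + 529*π/2.


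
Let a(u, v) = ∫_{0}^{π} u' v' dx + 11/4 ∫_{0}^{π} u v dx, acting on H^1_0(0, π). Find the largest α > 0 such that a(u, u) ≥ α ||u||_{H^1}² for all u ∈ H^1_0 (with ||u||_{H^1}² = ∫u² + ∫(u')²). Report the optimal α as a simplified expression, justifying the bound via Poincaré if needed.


α = 1

Coercivity of a(·,·) on H^1_0(0, π) means a(u, u) ≥ α ||u||_{H^1}² for every u ∈ H^1_0.
The interval has length L = π, and Poincaré/coercivity depend only on L. Here a(u, u) = ∫(u')² + (11/4)·∫u².
Here c = 11/4 ≥ 1, so a(u,u) = ∫(u')² + c∫u² ≥ ∫(u')² + ∫u² = ||u||_{H^1}², i.e. α = 1 works. No larger α is possible: a(u,u) ≥ α||u||_{H^1}² means (1−α)∫(u')² ≥ (α−c)∫u², and for the modes u_n = sin(nπ(x−x₀)/L) (x₀ the left endpoint) one has ∫u_n²/∫(u_n')² = (L/(nπ))² → 0, so a(u_n,u_n)/||u_n||_{H^1}² → 1. Hence the optimal constant is α = 1.
Therefore α = 1.


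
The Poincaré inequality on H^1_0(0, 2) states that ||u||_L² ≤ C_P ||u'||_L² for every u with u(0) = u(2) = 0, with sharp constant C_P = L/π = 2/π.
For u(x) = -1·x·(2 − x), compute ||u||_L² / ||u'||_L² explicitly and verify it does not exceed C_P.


||u||_L² / ||u'||_L² = sqrt(10)/5 < C_P = 2/π.

u(x) = -1·x·(2 − x), so u'(x) = 2*x - 2.
u(x) = -1·x·(2 − x) vanishes at x = 0 and x = 2, so u ∈ H^1_0(0, 2). Differentiate via the product rule and integrate the resulting polynomials term by term.
  ∫_0^2 u² dx = ∫_0^2 (x^4 - 4*x^3 + 4*x^2) dx. Term by term:
    ∫_0^2 x^4 dx = 32/5;  ∫_0^2 -4*x^3 dx = -16;  ∫_0^2 4*x^2 dx = 32/3.
  Sum: 32/5 − 16 + 32/3 = 16/15.
  ∫_0^2 (u')² dx = ∫_0^2 (4*x^2 - 8*x + 4) dx. Term by term:
    ∫_0^2 4*x^2 dx = 32/3;  ∫_0^2 -8*x dx = -16;  ∫_0^2 4 dx = 8.
  Sum: 32/3 − 16 + 8 = 8/3.
∫_0^2 u² dx = 16/15, so ||u||_L² = 4*sqrt(15)/15.
∫_0^2 (u')² dx = 8/3, so ||u'||_L² = 2*sqrt(6)/3.
Ratio ||u||_L² / ||u'||_L² = sqrt(10)/5.
Sharp Poincaré constant on H^1_0(0, 2) is C_P = L/π = 2/π, achieved by sin(π/2·x).
A polynomial bump cannot attain the sharp Poincaré constant (only the first sine eigenfunction does), so the ratio is strictly less than C_P, consistent with ||u||_L² ≤ C_P ||u'||_L².


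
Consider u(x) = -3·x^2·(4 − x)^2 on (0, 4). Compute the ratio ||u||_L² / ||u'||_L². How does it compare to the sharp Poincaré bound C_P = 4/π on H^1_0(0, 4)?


||u||_L² / ||u'||_L² = 2*sqrt(3)/3 < C_P = 4/π.

u(x) = -3·x^2·(4 − x)^2, so u'(x) = 12*x*(-x^2 + 6*x - 8).
u(x) = -3·x^2·(4 − x)^2 vanishes at x = 0 and x = 4, so u ∈ H^1_0(0, 4). Differentiate via the product rule and integrate the resulting polynomials term by term.
  ∫_0^4 u² dx = ∫_0^4 (9*x^8 - 144*x^7 + 864*x^6 - 2304*x^5 + 2304*x^4) dx. Term by term:
    ∫_0^4 9*x^8 dx = 262144;  ∫_0^4 -144*x^7 dx = -1179648;  ∫_0^4 864*x^6 dx = 14155776/7;
    ∫_0^4 -2304*x^5 dx = -1572864;  ∫_0^4 2304*x^4 dx = 2359296/5.
  Sum: 262144 − 1179648 + 14155776/7 − 1572864 + 2359296/5 = 131072/35.
  ∫_0^4 (u')² dx = ∫_0^4 (144*x^6 - 1728*x^5 + 7488*x^4 - 13824*x^3 + 9216*x^2) dx. Term by term:
    ∫_0^4 144*x^6 dx = 2359296/7;  ∫_0^4 -1728*x^5 dx = -1179648;  ∫_0^4 7488*x^4 dx = 7667712/5;
    ∫_0^4 -13824*x^3 dx = -884736;  ∫_0^4 9216*x^2 dx = 196608.
  Sum: 2359296/7 − 1179648 + 7667712/5 − 884736 + 196608 = 98304/35.
∫_0^4 u² dx = 131072/35, so ||u||_L² = 256*sqrt(70)/35.
∫_0^4 (u')² dx = 98304/35, so ||u'||_L² = 128*sqrt(210)/35.
Ratio ||u||_L² / ||u'||_L² = 2*sqrt(3)/3.
Sharp Poincaré constant on H^1_0(0, 4) is C_P = L/π = 4/π, achieved by sin(π/4·x).
A polynomial bump cannot attain the sharp Poincaré constant (only the first sine eigenfunction does), so the ratio is strictly less than C_P, consistent with ||u||_L² ≤ C_P ||u'||_L².


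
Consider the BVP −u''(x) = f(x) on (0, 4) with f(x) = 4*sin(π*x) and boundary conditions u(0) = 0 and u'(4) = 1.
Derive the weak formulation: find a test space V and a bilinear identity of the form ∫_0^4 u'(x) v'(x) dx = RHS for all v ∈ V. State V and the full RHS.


V = {v ∈ H^1(0, 4) : v(0) = 0} (test functions vanish at x = 0 where u is specified); weak form: ∫_0^4 u'v' dx = ∫_0^4 (4*sin(π*x)) v dx + v(4) for all v ∈ V.

Multiply both sides by a test function v and integrate from 0 to 4:
  ∫_0^4 −u''(x) v(x) dx = ∫_0^4 f(x) v(x) dx.
Integrate the LHS by parts once:
  ∫_0^4 −u'' v dx = −[u'(x) v(x)]_0^4 + ∫_0^4 u'(x) v'(x) dx.
Thus ∫_0^4 u'(x) v'(x) dx = ∫_0^4 f(x) v(x) dx + [u'(x) v(x)]_0^4.
Choose V so that boundary terms are either known or forced to vanish.
Mixed BC: u(0) = 0 (Dirichlet) and u'(4) = 1 (Neumann). Define V = {v ∈ H^1(0, 4) : v(0) = 0}. Then [u' v]_0^4 = u'(4)·v(4) − u'(0)·0 = v(4).
Weak formulation: find u (satisfying any essential BC) such that ∫_0^4 u'(x) v'(x) dx = ∫_0^4 f v dx + v(4) for all v ∈ V (Dirichlet at 0 absorbed into V; Neumann datum at x = 4 contributes the boundary term).
Substituting f(x) = 4*sin(π*x), the right-hand side is ∫_0^4 (4*sin(π*x)) v dx + v(4).


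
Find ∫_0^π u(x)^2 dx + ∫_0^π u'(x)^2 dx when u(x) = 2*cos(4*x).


||u||_{H^1(0,π)}^2 = 34*π

u'(x) = -8*sin(4*x).
Expand u² and (u')² and integrate term by term on (0, π), using: for integers n ≥ 1, ∫_0^π sin²(nx) dx = ∫_0^π cos²(nx) dx = π/2; for n ≠ n', ∫_0^π sin(nx)sin(n'x) dx = ∫_0^π cos(nx)cos(n'x) dx = 0; and by product-to-sum, ∫_0^π sin(nx)cos(n'x) dx = ½∫_0^π [sin((n+n')x) + sin((n−n')x)] dx, which is 0 when n+n' is even and 2n/(n²−n'²) when n+n' is odd (it need not vanish on (0, π)).
  u² squared terms: (2)²·∫cos(4x)² dx = 4·π/2 = 2*π.
  So ∫_0^π u² dx = 2*π.
  (u')² squared terms: (-8)²·∫sin(4x)² dx = 64·π/2 = 32*π.
  So ∫_0^π (u')² dx = 32*π.
||u||_{H^1}^2 = (2*π) + (32*π) = 34*π.


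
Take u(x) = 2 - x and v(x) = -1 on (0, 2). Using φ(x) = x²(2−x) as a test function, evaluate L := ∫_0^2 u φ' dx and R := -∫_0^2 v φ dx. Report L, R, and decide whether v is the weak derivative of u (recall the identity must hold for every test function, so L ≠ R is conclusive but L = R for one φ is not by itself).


LHS = 4/3, RHS = 4/3. Yes, v = u' weakly.

u(x) = 2 - x, classical derivative u'(x) = -1.
φ(x) = x²(2−x), so φ'(x) = x*(4 - 3*x).
Note φ(0) = φ(2) = 0, so the boundary term u·φ vanishes.
LHS = ∫_0^2 u(x) φ'(x) dx = ∫_0^2 (3*x^3 - 10*x^2 + 8*x) dx. Term by term:
  ∫_0^2 3*x^3 dx = 12;  ∫_0^2 -10*x^2 dx = -80/3;  ∫_0^2 8*x dx = 16.
Sum: 12 − 80/3 + 16 = 4/3.
So LHS = 4/3.
∫_0^2 v(x) φ(x) dx = ∫_0^2 (x^3 - 2*x^2) dx. Term by term:
  ∫_0^2 x^3 dx = 4;  ∫_0^2 -2*x^2 dx = -16/3.
Sum: 4 − 16/3 = -4/3.
So RHS = -∫_0^2 v(x) φ(x) dx = 4/3.
LHS = RHS, so the identity holds for this test φ.
Moreover u is smooth here and v(x) = u'(x) = -1 pointwise, so the identity holds for every test function. Hence v is the weak derivative of u.


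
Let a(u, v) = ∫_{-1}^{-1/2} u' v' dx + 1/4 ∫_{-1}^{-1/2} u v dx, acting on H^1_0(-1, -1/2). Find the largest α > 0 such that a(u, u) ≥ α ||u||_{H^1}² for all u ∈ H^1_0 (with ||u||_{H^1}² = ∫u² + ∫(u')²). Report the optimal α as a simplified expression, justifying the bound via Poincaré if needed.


α = (1 + 16*π^2)/(4*(1 + 4*π^2))

Coercivity of a(·,·) on H^1_0(-1, -1/2) means a(u, u) ≥ α ||u||_{H^1}² for every u ∈ H^1_0.
The interval has length L = 1/2, and Poincaré/coercivity depend only on L. Here a(u, u) = ∫(u')² + (1/4)·∫u².
Here 0 < c = 1/4 < 1. The condition a(u,u) ≥ α||u||_{H^1}² reads (1−α)∫(u')² ≥ (α−c)∫u². Any admissible α is ≤ 1 (rapidly oscillating u have ∫u²/∫(u')² → 0), and α = 1 would force 0 ≥ (1−c)∫u², impossible since c < 1; so 1−α > 0. By the sharp Poincaré inequality on H^1_0 of an interval of length L, ∫(u')² ≥ (π/L)²∫u² with equality for the first sine mode sin(π(x−x₀)/L) (x₀ the left endpoint), so the inequality holds for all u iff (1−α)(π/L)² ≥ α − c, i.e. α ≤ ((π/L)² + c)/((π/L)² + 1) = (1 + c(L/π)²)/(1 + (L/π)²). With (π/L)² = 4*π^2 and c = 1/4, the largest admissible constant is α = ((π/L)² + c)/((π/L)² + 1).
Simplifying, α = (1 + 16*π^2)/(4*(1 + 4*π^2)).


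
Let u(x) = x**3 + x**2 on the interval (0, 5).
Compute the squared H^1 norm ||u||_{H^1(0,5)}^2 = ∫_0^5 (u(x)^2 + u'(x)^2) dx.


||u||_{H^1}^2 = 172625/7

The H^1 norm (squared) on an interval (0, L) is
  ||u||_{H^1}^2 = ∫_0^L u(x)^2 dx + ∫_0^L u'(x)^2 dx.
Compute u'(x) = 3*x**2 + 2*x.
Then u(x)^2 = x**6 + 2*x**5 + x**4 and u'(x)^2 = 9*x**4 + 12*x**3 + 4*x**2.
Integrate each monomial from 0 to 5 using ∫_0^5 c·x^n dx = c·5^(n+1)/(n+1):
  ∫_0^5 u(x)^2 dx = ∫_0^5 (x^6 + 2*x^5 + x^4) dx. Term by term:
    ∫_0^5 x^6 dx = 78125/7;  ∫_0^5 2*x^5 dx = 15625/3;  ∫_0^5 x^4 dx = 625.
  Sum: 78125/7 + 15625/3 + 625 = 356875/21.
  ∫_0^5 u'(x)^2 dx = ∫_0^5 (9*x^4 + 12*x^3 + 4*x^2) dx. Term by term:
    ∫_0^5 9*x^4 dx = 5625;  ∫_0^5 12*x^3 dx = 1875;  ∫_0^5 4*x^2 dx = 500/3.
  Sum: 5625 + 1875 + 500/3 = 23000/3.
Adding: ||u||_{H^1}^2 = 356875/21 + 23000/3 = 172625/7.


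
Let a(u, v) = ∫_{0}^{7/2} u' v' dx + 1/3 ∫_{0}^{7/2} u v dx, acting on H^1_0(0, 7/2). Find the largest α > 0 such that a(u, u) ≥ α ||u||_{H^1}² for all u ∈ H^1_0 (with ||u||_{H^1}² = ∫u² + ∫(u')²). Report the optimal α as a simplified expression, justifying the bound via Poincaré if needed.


α = (49 + 12*π^2)/(3*(4*π^2 + 49))

Coercivity of a(·,·) on H^1_0(0, 7/2) means a(u, u) ≥ α ||u||_{H^1}² for every u ∈ H^1_0.
The interval has length L = 7/2, and Poincaré/coercivity depend only on L. Here a(u, u) = ∫(u')² + (1/3)·∫u².
Here 0 < c = 1/3 < 1. The condition a(u,u) ≥ α||u||_{H^1}² reads (1−α)∫(u')² ≥ (α−c)∫u². Any admissible α is ≤ 1 (rapidly oscillating u have ∫u²/∫(u')² → 0), and α = 1 would force 0 ≥ (1−c)∫u², impossible since c < 1; so 1−α > 0. By the sharp Poincaré inequality on H^1_0 of an interval of length L, ∫(u')² ≥ (π/L)²∫u² with equality for the first sine mode sin(π(x−x₀)/L) (x₀ the left endpoint), so the inequality holds for all u iff (1−α)(π/L)² ≥ α − c, i.e. α ≤ ((π/L)² + c)/((π/L)² + 1) = (1 + c(L/π)²)/(1 + (L/π)²). With (π/L)² = 4*π^2/49 and c = 1/3, the largest admissible constant is α = ((π/L)² + c)/((π/L)² + 1).
Simplifying, α = (49 + 12*π^2)/(3*(4*π^2 + 49)).


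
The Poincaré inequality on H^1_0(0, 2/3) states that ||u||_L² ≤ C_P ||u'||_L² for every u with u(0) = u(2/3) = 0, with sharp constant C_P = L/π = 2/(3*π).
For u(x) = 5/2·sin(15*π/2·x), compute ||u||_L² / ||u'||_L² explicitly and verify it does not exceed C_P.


||u||_L² / ||u'||_L² = 2/(15*π) < C_P = 2/(3*π).

u(x) = 5/2·sin(15*π/2·x), so u'(x) = 75*π*cos(15*π*x/2)/4.
Writing u(x) = A·sin(kπx/L) with A = 5/2 and k = 5, use ∫_0^L sin²(kπx/L) dx = L/2 and ∫_0^L cos²(kπx/L) dx = L/2.
u² = 25/4·sin²(15*π/2·x) and (u')² = 5625*π^2/16·cos²(15*π/2·x), and each of sin², cos² integrates to L/2 = 1/3 over (0, 2/3).
∫_0^2/3 u² dx = 25/12, so ||u||_L² = 5*sqrt(3)/6.
∫_0^2/3 (u')² dx = 1875*π^2/16, so ||u'||_L² = 25*sqrt(3)*π/4.
Ratio ||u||_L² / ||u'||_L² = 2/(15*π).
Sharp Poincaré constant on H^1_0(0, 2/3) is C_P = L/π = 2/(3*π), achieved by sin(3*π/2·x).
This is the k = 5 harmonic; the ratio L/(kπ) is strictly less than C_P = L/π, consistent with the sharp inequality ||u||_L² ≤ C_P ||u'||_L².


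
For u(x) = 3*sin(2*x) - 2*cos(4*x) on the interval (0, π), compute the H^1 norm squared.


||u||_{H^1(0,π)}^2 = 113*π/2

u'(x) = 8*sin(4*x) + 6*cos(2*x).
Expand u² and (u')² and integrate term by term on (0, π), using: for integers n ≥ 1, ∫_0^π sin²(nx) dx = ∫_0^π cos²(nx) dx = π/2; for n ≠ n', ∫_0^π sin(nx)sin(n'x) dx = ∫_0^π cos(nx)cos(n'x) dx = 0; and by product-to-sum, ∫_0^π sin(nx)cos(n'x) dx = ½∫_0^π [sin((n+n')x) + sin((n−n')x)] dx, which is 0 when n+n' is even and 2n/(n²−n'²) when n+n' is odd (it need not vanish on (0, π)).
  u² squared terms: (-2)²·∫cos(4x)² dx = 4·π/2 = 2*π;  (3)²·∫sin(2x)² dx = 9·π/2 = 9*π/2.
  u² cross terms: 2·(-2)·(3)·∫cos(4x)·sin(2x) dx = -12·(0) = 0.
  So ∫_0^π u² dx = 2*π + 9*π/2 + 0 = 13*π/2.
  (u')² squared terms: (6)²·∫cos(2x)² dx = 36·π/2 = 18*π;  (8)²·∫sin(4x)² dx = 64·π/2 = 32*π.
  (u')² cross terms: 2·(6)·(8)·∫cos(2x)·sin(4x) dx = 96·(0) = 0.
  So ∫_0^π (u')² dx = 18*π + 32*π + 0 = 50*π.
||u||_{H^1}^2 = (13*π/2) + (50*π) = 113*π/2.


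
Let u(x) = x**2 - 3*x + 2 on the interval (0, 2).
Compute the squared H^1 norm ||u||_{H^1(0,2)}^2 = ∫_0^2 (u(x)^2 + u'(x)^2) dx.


||u||_{H^1}^2 = 86/15

The H^1 norm (squared) on an interval (0, L) is
  ||u||_{H^1}^2 = ∫_0^L u(x)^2 dx + ∫_0^L u'(x)^2 dx.
Compute u'(x) = 2*x - 3.
Then u(x)^2 = x**4 - 6*x**3 + 13*x**2 - 12*x + 4 and u'(x)^2 = 4*x**2 - 12*x + 9.
Integrate each monomial from 0 to 2 using ∫_0^2 c·x^n dx = c·2^(n+1)/(n+1):
  ∫_0^2 u(x)^2 dx = ∫_0^2 (x^4 - 6*x^3 + 13*x^2 - 12*x + 4) dx. Term by term:
    ∫_0^2 x^4 dx = 32/5;  ∫_0^2 -6*x^3 dx = -24;  ∫_0^2 13*x^2 dx = 104/3;
    ∫_0^2 -12*x dx = -24;  ∫_0^2 4 dx = 8.
  Sum: 32/5 − 24 + 104/3 − 24 + 8 = 16/15.
  ∫_0^2 u'(x)^2 dx = ∫_0^2 (4*x^2 - 12*x + 9) dx. Term by term:
    ∫_0^2 4*x^2 dx = 32/3;  ∫_0^2 -12*x dx = -24;  ∫_0^2 9 dx = 18.
  Sum: 32/3 − 24 + 18 = 14/3.
Adding: ||u||_{H^1}^2 = 16/15 + 14/3 = 86/15.


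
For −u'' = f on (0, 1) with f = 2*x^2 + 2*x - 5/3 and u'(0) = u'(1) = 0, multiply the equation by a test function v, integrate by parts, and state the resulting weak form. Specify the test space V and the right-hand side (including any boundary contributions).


V = H^1(0, 1) (no boundary constraint on v; u is determined up to an additive constant); weak form: ∫_0^1 u'v' dx = ∫_0^1 (2*x^2 + 2*x - 5/3) v dx for all v ∈ V.

Multiply both sides by a test function v and integrate from 0 to 1:
  ∫_0^1 −u''(x) v(x) dx = ∫_0^1 f(x) v(x) dx.
Integrate the LHS by parts once:
  ∫_0^1 −u'' v dx = −[u'(x) v(x)]_0^1 + ∫_0^1 u'(x) v'(x) dx.
Thus ∫_0^1 u'(x) v'(x) dx = ∫_0^1 f(x) v(x) dx + [u'(x) v(x)]_0^1.
Choose V so that boundary terms are either known or forced to vanish.
u has homogeneous Neumann: u'(0) = u'(1) = 0. So [u' v]_0^1 = 0·v(1) − 0·v(0) = 0 for any v; take V = H^1(0, 1).
Weak formulation: find u (satisfying any essential BC) such that ∫_0^1 u'(x) v'(x) dx = ∫_0^1 f v dx for all v ∈ V (homogeneous Neumann, so boundary terms vanish).
Substituting f(x) = 2*x^2 + 2*x - 5/3, the right-hand side is ∫_0^1 (2*x^2 + 2*x - 5/3) v dx.
Compatibility check (pure Neumann): taking v ≡ 1 ∈ V gives 0 = ∫_0^1 f dx + (0) − (0), i.e. ∫_0^1 f dx must equal u'(0) − u'(1) = 0. Indeed ∫_0^1 (2*x^2 + 2*x - 5/3) dx = 0, so the data are compatible. The solution is then unique only up to an additive constant (fix it e.g. by requiring ∫_0^1 u dx = 0).


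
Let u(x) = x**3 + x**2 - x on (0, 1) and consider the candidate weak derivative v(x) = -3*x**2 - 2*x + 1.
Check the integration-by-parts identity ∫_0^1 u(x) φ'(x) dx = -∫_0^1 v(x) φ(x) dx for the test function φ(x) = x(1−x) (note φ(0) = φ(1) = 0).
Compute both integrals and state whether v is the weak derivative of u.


LHS = -3/20, RHS = 3/20. No, v is not the weak derivative of u.

u(x) = x**3 + x**2 - x, classical derivative u'(x) = 3*x**2 + 2*x - 1.
φ(x) = x(1−x), so φ'(x) = 1 - 2*x.
Note φ(0) = φ(1) = 0, so the boundary term u·φ vanishes.
LHS = ∫_0^1 u(x) φ'(x) dx = ∫_0^1 (-2*x^4 - x^3 + 3*x^2 - x) dx. Term by term:
  ∫_0^1 -2*x^4 dx = -2/5;  ∫_0^1 -x^3 dx = -1/4;  ∫_0^1 3*x^2 dx = 1;
  ∫_0^1 -x dx = -1/2.
Sum: -2/5 − 1/4 + 1 − 1/2 = -3/20.
So LHS = -3/20.
∫_0^1 v(x) φ(x) dx = ∫_0^1 (3*x^4 - x^3 - 3*x^2 + x) dx. Term by term:
  ∫_0^1 3*x^4 dx = 3/5;  ∫_0^1 -x^3 dx = -1/4;  ∫_0^1 -3*x^2 dx = -1;
  ∫_0^1 x dx = 1/2.
Sum: 3/5 − 1/4 − 1 + 1/2 = -3/20.
So RHS = -∫_0^1 v(x) φ(x) dx = 3/20.
LHS − RHS = -3/10 ≠ 0, so the identity fails.
(For a valid weak derivative the identity must hold for EVERY test function, in particular this one. The failure shows v is NOT the weak derivative of u.)
Correct weak derivative would be u'(x) = 3*x**2 + 2*x - 1.


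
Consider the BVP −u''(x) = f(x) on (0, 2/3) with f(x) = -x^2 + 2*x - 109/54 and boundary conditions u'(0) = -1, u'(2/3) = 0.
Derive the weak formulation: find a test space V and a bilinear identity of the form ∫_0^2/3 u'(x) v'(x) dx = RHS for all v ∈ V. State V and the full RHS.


V = H^1(0, 2/3) (v unrestricted at boundary; u is determined up to an additive constant); weak form: ∫_0^2/3 u'v' dx = ∫_0^2/3 (-x^2 + 2*x - 109/54) v dx + v(0) for all v ∈ V.

Multiply both sides by a test function v and integrate from 0 to 2/3:
  ∫_0^2/3 −u''(x) v(x) dx = ∫_0^2/3 f(x) v(x) dx.
Integrate the LHS by parts once:
  ∫_0^2/3 −u'' v dx = −[u'(x) v(x)]_0^2/3 + ∫_0^2/3 u'(x) v'(x) dx.
Thus ∫_0^2/3 u'(x) v'(x) dx = ∫_0^2/3 f(x) v(x) dx + [u'(x) v(x)]_0^2/3.
Choose V so that boundary terms are either known or forced to vanish.
u has inhomogeneous Neumann u'(0) = -1, u'(2/3) = 0. [u' v]_0^2/3 = (0)·v(2/3) − (-1)·v(0) = v(0). Take V = H^1(0, 2/3); boundary term becomes part of RHS.
Weak formulation: find u (satisfying any essential BC) such that ∫_0^2/3 u'(x) v'(x) dx = ∫_0^2/3 f v dx + v(0) for all v ∈ V (Neumann data are natural BCs: they enter the RHS as boundary terms).
Substituting f(x) = -x^2 + 2*x - 109/54, the right-hand side is ∫_0^2/3 (-x^2 + 2*x - 109/54) v dx + v(0).
Compatibility check (pure Neumann): taking v ≡ 1 ∈ V gives 0 = ∫_0^2/3 f dx + (0) − (-1), i.e. ∫_0^2/3 f dx must equal u'(0) − u'(2/3) = -1. Indeed ∫_0^2/3 (-x^2 + 2*x - 109/54) dx = -1, so the data are compatible. The solution is then unique only up to an additive constant (fix it e.g. by requiring ∫_0^2/3 u dx = 0).


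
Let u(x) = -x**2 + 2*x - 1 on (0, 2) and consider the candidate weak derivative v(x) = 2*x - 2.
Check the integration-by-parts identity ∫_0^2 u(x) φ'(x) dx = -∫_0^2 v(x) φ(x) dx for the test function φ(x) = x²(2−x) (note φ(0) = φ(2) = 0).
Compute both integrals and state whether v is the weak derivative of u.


LHS = 8/15, RHS = -8/15. No, v is not the weak derivative of u.

u(x) = -x**2 + 2*x - 1, classical derivative u'(x) = 2 - 2*x.
φ(x) = x²(2−x), so φ'(x) = x*(4 - 3*x).
Note φ(0) = φ(2) = 0, so the boundary term u·φ vanishes.
LHS = ∫_0^2 u(x) φ'(x) dx = ∫_0^2 (3*x^4 - 10*x^3 + 11*x^2 - 4*x) dx. Term by term:
  ∫_0^2 3*x^4 dx = 96/5;  ∫_0^2 -10*x^3 dx = -40;  ∫_0^2 11*x^2 dx = 88/3;
  ∫_0^2 -4*x dx = -8.
Sum: 96/5 − 40 + 88/3 − 8 = 8/15.
So LHS = 8/15.
∫_0^2 v(x) φ(x) dx = ∫_0^2 (-2*x^4 + 6*x^3 - 4*x^2) dx. Term by term:
  ∫_0^2 -2*x^4 dx = -64/5;  ∫_0^2 6*x^3 dx = 24;  ∫_0^2 -4*x^2 dx = -32/3.
Sum: -64/5 + 24 − 32/3 = 8/15.
So RHS = -∫_0^2 v(x) φ(x) dx = -8/15.
LHS − RHS = 16/15 ≠ 0, so the identity fails.
(For a valid weak derivative the identity must hold for EVERY test function, in particular this one. The failure shows v is NOT the weak derivative of u.)
Correct weak derivative would be u'(x) = 2 - 2*x.
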